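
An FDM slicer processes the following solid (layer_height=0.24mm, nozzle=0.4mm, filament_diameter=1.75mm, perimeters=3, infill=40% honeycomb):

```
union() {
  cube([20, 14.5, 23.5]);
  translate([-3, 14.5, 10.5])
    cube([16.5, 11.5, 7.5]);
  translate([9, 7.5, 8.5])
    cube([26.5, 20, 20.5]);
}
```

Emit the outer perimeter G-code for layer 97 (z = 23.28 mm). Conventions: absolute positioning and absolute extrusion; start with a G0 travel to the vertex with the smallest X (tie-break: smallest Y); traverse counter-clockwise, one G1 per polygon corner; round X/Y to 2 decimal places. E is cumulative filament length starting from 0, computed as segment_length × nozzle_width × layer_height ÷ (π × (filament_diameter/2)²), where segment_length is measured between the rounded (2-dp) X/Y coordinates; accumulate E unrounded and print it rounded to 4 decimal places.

G0 X0.00 Y0.00 Z23.28
G1 X20.00 Y0.00 E0.7982
G1 X20.00 Y7.50 E1.0976
G1 X35.50 Y7.50 E1.7162
G1 X35.50 Y27.50 E2.5145
G1 X9.00 Y27.50 E3.5721
G1 X9.00 Y14.50 E4.0910
G1 X0.00 Y14.50 E4.4502
G1 X0.00 Y0.00 E5.0289

At z = 23.28 mm: the cube is present — its section is the full 20×14.5 rectangle; the cube at (-3, 14.5) is absent (z outside [10.5, 18]); the cube at (9, 7.5) (footprint 26.5×20) is included at this height; Merging all regions: the regions partially overlap (shared area 77.00 mm²), so overlapping operands fuse into one piece — 1 connected region. The outline is a single polygon with 8 vertices. Extrusion per mm of travel: 0.4 × 0.24 / (π × 0.875²) = 0.039912. Accumulating E over each segment gives final E = 5.0289.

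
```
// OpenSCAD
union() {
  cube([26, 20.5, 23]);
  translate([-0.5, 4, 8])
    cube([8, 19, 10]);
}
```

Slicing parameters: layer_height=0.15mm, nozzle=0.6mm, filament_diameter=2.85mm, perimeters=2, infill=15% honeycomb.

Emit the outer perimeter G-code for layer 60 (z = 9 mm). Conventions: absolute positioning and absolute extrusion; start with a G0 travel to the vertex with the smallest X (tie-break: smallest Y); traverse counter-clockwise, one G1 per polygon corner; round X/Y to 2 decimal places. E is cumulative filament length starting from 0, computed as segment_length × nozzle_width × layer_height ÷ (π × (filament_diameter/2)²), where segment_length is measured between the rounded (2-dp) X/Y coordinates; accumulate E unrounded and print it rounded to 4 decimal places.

At z = 9 mm: the 26×20.5 cube contributes its full rectangle; the cube at (-0.5, 4) (footprint 8×19) is included at this height; Taking the union: the regions partially overlap (shared area 123.75 mm²), so overlapping operands fuse into one piece — 1 connected region. The outline is a single polygon with 8 vertices. Extrusion per mm of travel: 0.6 × 0.15 / (π × 1.425²) = 0.014108. Accumulating E over each segment gives final E = 1.3967.

G0 X-0.50 Y4.00 Z9.00
G1 X0.00 Y4.00 E0.0071
G1 X0.00 Y0.00 E0.0635
G1 X26.00 Y0.00 E0.4303
G1 X26.00 Y20.50 E0.7195
G1 X7.50 Y20.50 E0.9805
G1 X7.50 Y23.00 E1.0158
G1 X-0.50 Y23.00 E1.1286
G1 X-0.50 Y4.00 E1.3967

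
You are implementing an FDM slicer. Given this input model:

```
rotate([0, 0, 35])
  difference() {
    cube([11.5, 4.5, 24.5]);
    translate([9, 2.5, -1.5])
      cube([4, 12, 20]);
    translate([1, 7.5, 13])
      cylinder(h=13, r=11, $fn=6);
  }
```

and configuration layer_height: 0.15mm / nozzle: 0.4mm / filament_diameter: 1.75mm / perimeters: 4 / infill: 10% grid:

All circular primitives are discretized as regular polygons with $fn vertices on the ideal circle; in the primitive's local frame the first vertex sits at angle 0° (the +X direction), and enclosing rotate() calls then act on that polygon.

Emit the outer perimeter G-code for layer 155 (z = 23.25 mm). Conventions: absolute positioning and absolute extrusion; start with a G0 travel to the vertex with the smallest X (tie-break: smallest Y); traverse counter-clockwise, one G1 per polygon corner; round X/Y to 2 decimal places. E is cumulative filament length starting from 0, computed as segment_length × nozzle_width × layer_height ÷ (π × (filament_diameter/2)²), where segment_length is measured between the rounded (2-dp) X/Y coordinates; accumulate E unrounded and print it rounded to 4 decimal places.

At z = 23.25 mm: the 11.5×4.5 cube contributes its full rectangle; the cube at (9, 2.5) is absent (z outside [-1.5, 18.5]); the r=11 cylinder at (1, 7.5) gives a regular 6-gon of circumradius 11 (constant along its height); Taking the first minus the rest: starting from the 11.5×4.5 cube, the r=11 cylinder at (1, 7.5) partially overlaps it — only the 40.36 mm² overlap (of its 314.37 mm²) is removed, clipping the outline — 1 connected region; (whole slice rotated 35° about Z — lengths, areas and connectivity unchanged). The outline is a single polygon with 4 vertices. Extrusion per mm of travel: 0.4 × 0.15 / (π × 0.875²) = 0.024945. Accumulating E over each segment gives final E = 0.3681.

G0 X5.83 Y9.58 Z23.25
G1 X6.28 Y4.40 E0.1297
G1 X9.42 Y6.60 E0.2253
G1 X6.84 Y10.28 E0.3375
G1 X5.83 Y9.58 E0.3681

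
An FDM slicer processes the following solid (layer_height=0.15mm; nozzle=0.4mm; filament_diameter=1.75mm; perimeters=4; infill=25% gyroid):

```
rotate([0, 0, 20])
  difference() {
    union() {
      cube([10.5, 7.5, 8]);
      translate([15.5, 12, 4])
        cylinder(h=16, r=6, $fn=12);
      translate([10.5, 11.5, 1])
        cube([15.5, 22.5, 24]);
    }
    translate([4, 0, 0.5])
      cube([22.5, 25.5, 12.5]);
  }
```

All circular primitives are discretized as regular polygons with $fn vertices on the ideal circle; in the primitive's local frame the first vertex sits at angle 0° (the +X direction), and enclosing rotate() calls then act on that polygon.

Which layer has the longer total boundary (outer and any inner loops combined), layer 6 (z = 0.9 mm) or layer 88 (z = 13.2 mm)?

layer 88 (z = 13.2 mm)

Layer 6 (z = 0.9): the cube is present — its section is the full 10.5×7.5 rectangle (perimeter 36.00 mm); the cylinder at (15.5, 12) does not reach this height (z outside [4, 20]); the cube at (10.5, 11.5) does not reach this height (z outside [1, 25]); Combining (union): only the 10.5×7.5 cube is present, so the union is just that shape — boundary = 36.00 mm; the cube at (4, 0) is present — its section is the full 22.5×25.5 rectangle (perimeter 96.00 mm); Subtracting the remaining from the first: starting from the result so far, the 22.5×25.5 cube at (4, 0) partially overlaps it — only the 48.75 mm² overlap (of its 573.75 mm²) is removed, clipping the outline — boundary = 23.00 mm; (rotated 20° about Z; rotation is an isometry so areas/perimeters/island counts are preserved). So its perimeter = 23.00 mm. Layer 88 (z = 13.2): the cube is not intersected at this z (z outside [0, 8]); the r=6 cylinder at (15.5, 12) gives a regular 12-gon of circumradius 6 (constant along its height) (perimeter = 2·12·6.000·sin(180°/12) = 37.27 mm); the cube at (10.5, 11.5) (footprint 15.5×22.5) is included at this height (perimeter 76.00 mm); Merging all regions: the regions partially overlap (shared area 57.65 mm²), so the edge portions inside another operand are dropped and the merged outline is re-measured after clipping — boundary = 82.94 mm; the cube at (4, 0) does not reach this height (z outside [0.5, 13]); After the difference (first − rest): none of the subtracted shapes is present at this height, so that combined region is unchanged — boundary = 82.94 mm; (rotated 20° about Z; rotation is an isometry so areas/perimeters/island counts are preserved). So its perimeter = 82.94 mm. Layer 88 is larger (82.94 vs 23.00 mm).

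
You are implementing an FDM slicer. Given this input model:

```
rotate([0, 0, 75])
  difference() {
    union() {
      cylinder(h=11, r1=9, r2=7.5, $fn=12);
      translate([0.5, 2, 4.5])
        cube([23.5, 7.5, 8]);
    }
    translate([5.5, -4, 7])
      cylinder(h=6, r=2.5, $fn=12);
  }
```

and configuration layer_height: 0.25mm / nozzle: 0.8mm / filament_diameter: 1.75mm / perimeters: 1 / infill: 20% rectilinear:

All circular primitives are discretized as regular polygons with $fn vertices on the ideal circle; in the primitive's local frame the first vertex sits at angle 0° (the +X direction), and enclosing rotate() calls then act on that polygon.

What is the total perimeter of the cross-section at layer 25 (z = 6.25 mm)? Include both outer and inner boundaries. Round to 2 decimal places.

At z = 6.25 mm: the cone (r1=9→r2=7.5) has section circumradius 8.148 here — a regular 12-gon (perimeter = 2·12·8.148·sin(180°/12) = 50.61 mm); the cube at (0.5, 2) (footprint 23.5×7.5) is included at this height (perimeter 62.00 mm); Taking the union: the regions partially overlap (shared area 30.99 mm²), so the edge portions inside another operand are dropped and the merged outline is re-measured after clipping — boundary = 89.42 mm; the cylinder at (5.5, -4) is absent (z outside [7, 13]); Subtracting the remaining from the first: none of the subtracted shapes is present at this height, so the result so far is unchanged — boundary = 89.42 mm; (rotated 75° about Z; rotation is an isometry so areas/perimeters/island counts are preserved). Overall, the cross-section is a single solid region. Total boundary length (outer) = 89.42 mm.

89.42 mm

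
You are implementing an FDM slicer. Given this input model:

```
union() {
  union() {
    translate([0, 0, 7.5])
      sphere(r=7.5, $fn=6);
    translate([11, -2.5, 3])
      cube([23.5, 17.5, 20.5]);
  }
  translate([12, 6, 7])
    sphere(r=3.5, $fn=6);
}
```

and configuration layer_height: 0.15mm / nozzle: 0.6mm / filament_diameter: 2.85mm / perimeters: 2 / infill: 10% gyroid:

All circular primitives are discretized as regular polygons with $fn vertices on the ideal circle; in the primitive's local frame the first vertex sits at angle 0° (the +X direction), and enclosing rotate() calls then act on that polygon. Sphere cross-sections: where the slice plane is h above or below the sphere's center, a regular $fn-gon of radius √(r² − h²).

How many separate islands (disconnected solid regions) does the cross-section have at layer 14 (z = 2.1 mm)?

1

At z = 2.1 mm: the sphere: section is a regular 6-gon, circumradius = √(r²−h²) = √(7.5²−5.4²) = 5.205; the cube at (11, -2.5) is absent (z outside [3, 23.5]); Combining (union): only the r=7.5 sphere is present, so the union is just that shape — 1 connected region; the sphere at (12, 6) is not intersected at this z (|z−center|=4.900 > r=3.5); Taking the union: only the result so far is present, so the union is just that shape — 1 connected region. Overall, the cross-section is a single solid region. Island count = 1.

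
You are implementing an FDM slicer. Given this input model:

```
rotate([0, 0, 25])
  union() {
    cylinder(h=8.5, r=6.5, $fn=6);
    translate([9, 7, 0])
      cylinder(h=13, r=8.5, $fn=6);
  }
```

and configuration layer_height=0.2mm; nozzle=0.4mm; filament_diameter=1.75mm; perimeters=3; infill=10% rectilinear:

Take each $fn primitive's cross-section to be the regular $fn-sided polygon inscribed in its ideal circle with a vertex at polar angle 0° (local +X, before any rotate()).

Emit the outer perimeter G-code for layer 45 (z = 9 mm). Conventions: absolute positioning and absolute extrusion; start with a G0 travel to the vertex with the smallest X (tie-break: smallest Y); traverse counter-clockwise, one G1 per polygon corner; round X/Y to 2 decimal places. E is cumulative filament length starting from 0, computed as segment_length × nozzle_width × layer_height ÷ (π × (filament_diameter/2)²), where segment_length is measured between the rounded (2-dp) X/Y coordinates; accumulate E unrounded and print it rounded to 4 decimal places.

G0 X-2.51 Y6.56 Z9.00
G1 X4.46 Y1.68 E0.2830
G1 X12.16 Y5.27 E0.5656
G1 X12.90 Y13.74 E0.8484
G1 X5.94 Y18.62 E1.1311
G1 X-1.76 Y15.02 E1.4138
G1 X-2.51 Y6.56 E1.6963

At z = 9 mm: the cylinder is not intersected at this z (z outside [0, 8.5]); the r=8.5 cylinder at (9, 7) contributes a regular 6-gon of circumradius 8.5; Combining (union): only the r=8.5 cylinder at (9, 7) is present, so the union is just that shape — 1 connected region; (whole slice rotated 25° about Z — lengths, areas and connectivity unchanged). The outline is a single polygon with 6 vertices. Extrusion per mm of travel: 0.4 × 0.2 / (π × 0.875²) = 0.033260. Accumulating E over each segment gives final E = 1.6963.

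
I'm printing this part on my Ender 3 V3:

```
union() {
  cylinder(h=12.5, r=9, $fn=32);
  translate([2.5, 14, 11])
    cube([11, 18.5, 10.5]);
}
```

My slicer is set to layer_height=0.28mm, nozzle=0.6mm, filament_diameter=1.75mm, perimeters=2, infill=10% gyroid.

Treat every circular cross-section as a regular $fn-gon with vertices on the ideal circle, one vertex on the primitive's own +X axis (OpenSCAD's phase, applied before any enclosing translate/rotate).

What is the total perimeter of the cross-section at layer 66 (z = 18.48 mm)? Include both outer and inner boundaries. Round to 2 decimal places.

59.00 mm

At z = 18.48 mm: the cylinder does not reach this height (z outside [0, 12.5]); the cube at (2.5, 14) (footprint 11×18.5) is included at this height (perimeter 59.00 mm); Taking the union: only the 11×18.5 cube at (2.5, 14) is present, so the union is just that shape — boundary = 59.00 mm. Overall, the cross-section is a single solid region. Total boundary length (outer) = 59.00 mm.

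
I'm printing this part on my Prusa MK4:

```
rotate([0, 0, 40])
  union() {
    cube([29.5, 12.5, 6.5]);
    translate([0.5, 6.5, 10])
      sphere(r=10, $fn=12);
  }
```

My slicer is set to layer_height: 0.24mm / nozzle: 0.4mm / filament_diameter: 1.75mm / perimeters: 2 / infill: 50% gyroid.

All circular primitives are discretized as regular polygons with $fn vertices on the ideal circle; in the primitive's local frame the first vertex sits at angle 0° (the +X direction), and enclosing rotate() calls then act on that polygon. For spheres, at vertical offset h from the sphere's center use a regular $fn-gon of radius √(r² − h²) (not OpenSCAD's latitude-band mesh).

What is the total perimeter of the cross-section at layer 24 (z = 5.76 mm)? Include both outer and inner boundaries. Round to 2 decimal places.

At z = 5.76 mm: the cube (footprint 29.5×12.5) is included at this height (perimeter 84.00 mm); the r=10 sphere at (0.5, 6.5) slices to a regular 12-gon of circumradius 9.057 (√(r²−h²) with h=4.24 from center) (perimeter = 2·12·9.057·sin(180°/12) = 56.26 mm); Combining (union): the regions partially overlap (shared area 106.76 mm²), so the edge portions inside another operand are dropped and the merged outline is re-measured after clipping — boundary = 100.27 mm; (whole slice rotated 40° about Z — lengths, areas and connectivity unchanged). Overall, the cross-section is a single solid region. Total boundary length (outer) = 100.27 mm.

100.27 mm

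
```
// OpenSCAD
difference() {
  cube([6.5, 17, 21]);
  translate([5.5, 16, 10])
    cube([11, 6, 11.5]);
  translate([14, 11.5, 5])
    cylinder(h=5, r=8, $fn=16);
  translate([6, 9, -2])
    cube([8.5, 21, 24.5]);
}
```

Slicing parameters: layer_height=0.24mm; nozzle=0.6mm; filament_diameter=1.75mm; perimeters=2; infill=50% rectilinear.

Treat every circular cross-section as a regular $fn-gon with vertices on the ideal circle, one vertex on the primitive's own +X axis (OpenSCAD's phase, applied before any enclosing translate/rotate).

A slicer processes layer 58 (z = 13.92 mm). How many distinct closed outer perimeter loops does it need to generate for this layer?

1

At z = 13.92 mm: the cube is present — its section is the full 6.5×17 rectangle; the cube at (5.5, 16) (footprint 11×6) is included at this height; the cylinder at (14, 11.5) is not intersected at this z (z outside [5, 10]); the cube at (6, 9) (footprint 8.5×21) is included at this height; After the difference (first − rest): starting from the 6.5×17 cube, the 11×6 cube at (5.5, 16) partially overlaps it — only the 1.00 mm² overlap (of its 66.00 mm²) is removed, clipping the outline; the 8.5×21 cube at (6, 9) partially overlaps it — only the 3.50 mm² overlap (of its 178.50 mm²) is removed, clipping the outline — 1 connected region. The result has 1 disconnected region.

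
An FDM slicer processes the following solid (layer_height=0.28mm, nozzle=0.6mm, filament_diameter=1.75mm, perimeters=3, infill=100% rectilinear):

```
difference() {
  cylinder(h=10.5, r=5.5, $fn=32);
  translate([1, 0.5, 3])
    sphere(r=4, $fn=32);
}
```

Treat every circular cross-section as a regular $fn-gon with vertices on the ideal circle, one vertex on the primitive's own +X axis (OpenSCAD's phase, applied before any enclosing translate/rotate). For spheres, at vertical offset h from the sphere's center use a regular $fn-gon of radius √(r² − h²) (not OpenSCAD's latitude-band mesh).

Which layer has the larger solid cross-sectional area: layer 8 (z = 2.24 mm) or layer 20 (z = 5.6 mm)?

layer 20 (z = 5.6 mm)

Layer 8 (z = 2.24): the r=5.5 cylinder contributes a regular 32-gon of circumradius 5.5 (area = (32/2)·5.500²·sin(360°/32) = 94.42 mm²); the r=4 sphere at (1, 0.5) contributes a regular 32-gon of circumradius √(4²−0.76²) = 3.927 (area = (32/2)·3.927²·sin(360°/32) = 48.14 mm²); Subtracting the remaining from the first: starting from the r=5.5 cylinder (94.42 mm²), the r=4 sphere at (1, 0.5) lies wholly inside it (removes its full 48.14 mm² and its 24.64 mm outline becomes a hole wall) — area = 46.28 mm². So its area = 46.28 mm². Layer 20 (z = 5.6): the r=5.5 cylinder contributes a regular 32-gon of circumradius 5.5 (area = (32/2)·5.500²·sin(360°/32) = 94.42 mm²); the r=4 sphere at (1, 0.5) contributes a regular 32-gon of circumradius √(4²−2.6²) = 3.040 (area = (32/2)·3.040²·sin(360°/32) = 28.84 mm²); After the difference (first − rest): starting from the r=5.5 cylinder (94.42 mm²), the r=4 sphere at (1, 0.5) lies wholly inside it (removes its full 28.84 mm² and its 19.07 mm outline becomes a hole wall) — area = 65.58 mm². So its area = 65.58 mm². Layer 20 is larger (65.58 vs 46.28 mm²).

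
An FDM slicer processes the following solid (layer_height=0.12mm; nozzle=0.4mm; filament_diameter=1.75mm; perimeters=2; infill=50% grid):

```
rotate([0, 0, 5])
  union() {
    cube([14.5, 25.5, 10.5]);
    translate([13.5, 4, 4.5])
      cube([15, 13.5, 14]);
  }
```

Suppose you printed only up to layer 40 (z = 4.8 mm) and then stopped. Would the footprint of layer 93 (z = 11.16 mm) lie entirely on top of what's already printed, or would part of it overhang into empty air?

Compare the two slices. At z = 4.8: the 14.5×25.5 cube contributes its full rectangle (area 369.75 mm²); the cube at (13.5, 4) is present — its section is the full 15×13.5 rectangle (area 202.50 mm²); Merging all regions: the regions partially overlap — summed areas 572.25 mm² minus the doubly-counted overlap 13.50 mm² gives 558.75 mm² — area = 558.75 mm²; (rotated 5° about Z; rotation is an isometry so areas/perimeters/island counts are preserved). At z = 11.16: the cube is absent (z outside [0, 10.5]); the cube at (13.5, 4) (footprint 15×13.5) is included at this height (area 202.50 mm²); Merging all regions: only the 15×13.5 cube at (13.5, 4) is present, so the union is just that shape — area = 202.50 mm²; (rotated 5° about Z; rotation is an isometry so areas/perimeters/island counts are preserved). Checking containment: the cross-section at z = 11.16 is a subset of the cross-section at z = 4.8.

entirely on top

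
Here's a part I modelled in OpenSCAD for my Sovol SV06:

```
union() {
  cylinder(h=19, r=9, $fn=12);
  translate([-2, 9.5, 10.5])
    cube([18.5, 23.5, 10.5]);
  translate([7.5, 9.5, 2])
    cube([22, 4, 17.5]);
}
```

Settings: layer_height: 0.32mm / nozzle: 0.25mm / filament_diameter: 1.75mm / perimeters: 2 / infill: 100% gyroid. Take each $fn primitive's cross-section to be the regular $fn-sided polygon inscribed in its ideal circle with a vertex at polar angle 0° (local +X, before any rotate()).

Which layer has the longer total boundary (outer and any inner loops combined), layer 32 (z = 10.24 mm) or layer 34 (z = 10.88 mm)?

layer 34 (z = 10.88 mm)

Layer 32 (z = 10.24): the r=9 cylinder gives a regular 12-gon of circumradius 9 (constant along its height) (perimeter = 2·12·9.000·sin(180°/12) = 55.90 mm); the cube at (-2, 9.5) is not intersected at this z (z outside [10.5, 21]); the cube at (7.5, 9.5) (footprint 22×4) is included at this height (perimeter 52.00 mm); Merging all regions: the 2 present regions are separate (no shared area or edge), so areas and boundary lengths simply add and each stays a separate island — boundary = 107.90 mm. So its perimeter = 107.90 mm. Layer 34 (z = 10.88): the r=9 cylinder contributes a regular 12-gon of circumradius 9 (perimeter = 2·12·9.000·sin(180°/12) = 55.90 mm); the cube at (-2, 9.5) (footprint 18.5×23.5) is included at this height (perimeter 84.00 mm); the 22×4 cube at (7.5, 9.5) contributes its full rectangle (perimeter 52.00 mm); Taking the union: the regions partially overlap (shared area 36.00 mm²), so the edge portions inside another operand are dropped and the merged outline is re-measured after clipping — boundary = 165.90 mm. So its perimeter = 165.90 mm. Layer 34 is larger (165.90 vs 107.90 mm).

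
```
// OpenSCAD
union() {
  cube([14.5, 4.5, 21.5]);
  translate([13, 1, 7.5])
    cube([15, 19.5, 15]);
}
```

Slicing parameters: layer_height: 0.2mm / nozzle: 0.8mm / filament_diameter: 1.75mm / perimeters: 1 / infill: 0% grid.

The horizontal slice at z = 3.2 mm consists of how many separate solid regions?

1

At z = 3.2 mm: the cube is present — its section is the full 14.5×4.5 rectangle; the cube at (13, 1) does not reach this height (z outside [7.5, 22.5]); Merging all regions: only the 14.5×4.5 cube is present, so the union is just that shape — 1 connected region. The result has 1 disconnected region.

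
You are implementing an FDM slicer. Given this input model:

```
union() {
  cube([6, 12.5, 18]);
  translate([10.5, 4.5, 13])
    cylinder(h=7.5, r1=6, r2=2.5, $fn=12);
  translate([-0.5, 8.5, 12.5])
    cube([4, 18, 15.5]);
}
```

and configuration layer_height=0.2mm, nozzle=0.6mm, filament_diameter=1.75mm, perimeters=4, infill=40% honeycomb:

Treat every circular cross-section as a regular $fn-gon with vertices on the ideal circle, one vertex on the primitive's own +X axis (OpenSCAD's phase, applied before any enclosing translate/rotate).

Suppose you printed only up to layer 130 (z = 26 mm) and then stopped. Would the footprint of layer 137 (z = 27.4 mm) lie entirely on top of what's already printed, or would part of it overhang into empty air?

entirely on top

Compare the two slices. At z = 26: the cube does not reach this height (z outside [0, 18]); the cone at (10.5, 4.5) is not intersected at this z (z outside [13, 20.5]); the 4×18 cube at (-0.5, 8.5) contributes its full rectangle (area 72.00 mm²); Merging all regions: only the 4×18 cube at (-0.5, 8.5) is present, so the union is just that shape — area = 72.00 mm². At z = 27.4: the cube does not reach this height (z outside [0, 18]); the cone at (10.5, 4.5) is absent (z outside [13, 20.5]); the cube at (-0.5, 8.5) is present — its section is the full 4×18 rectangle (area 72.00 mm²); Merging all regions: only the 4×18 cube at (-0.5, 8.5) is present, so the union is just that shape — area = 72.00 mm². Checking containment: the cross-section at z = 27.4 is a subset of the cross-section at z = 26.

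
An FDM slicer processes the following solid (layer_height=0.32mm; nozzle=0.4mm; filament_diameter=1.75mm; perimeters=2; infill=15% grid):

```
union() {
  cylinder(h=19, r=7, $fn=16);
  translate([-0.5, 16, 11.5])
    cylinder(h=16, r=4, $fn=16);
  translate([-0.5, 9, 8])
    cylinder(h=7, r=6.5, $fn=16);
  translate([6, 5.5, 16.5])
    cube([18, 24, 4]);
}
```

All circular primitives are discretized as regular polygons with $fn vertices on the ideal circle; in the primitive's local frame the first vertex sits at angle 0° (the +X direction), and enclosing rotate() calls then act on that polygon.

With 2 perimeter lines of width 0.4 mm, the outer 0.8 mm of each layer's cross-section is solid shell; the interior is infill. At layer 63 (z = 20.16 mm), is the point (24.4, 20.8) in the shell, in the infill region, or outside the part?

outside

At z = 20.16 mm: the cylinder is not intersected at this z (z outside [0, 19]); the r=4 cylinder at (-0.5, 16) contributes a regular 16-gon of circumradius 4; the cylinder at (-0.5, 9) does not reach this height (z outside [8, 15]); the 18×24 cube at (6, 5.5) contributes its full rectangle; Combining (union): the 2 present regions are separate (no shared area or edge), so areas and boundary lengths simply add and each stays a separate island — 2 connected regions. Overall, the cross-section has 2 separate islands. The nearest boundary edge runs (24.00, 29.50)→(24.00, 5.50); distance from the point to it = 0.40 mm. The point is not inside any of the regions above, so it lies outside the cross-section (0.40 mm from the nearest boundary).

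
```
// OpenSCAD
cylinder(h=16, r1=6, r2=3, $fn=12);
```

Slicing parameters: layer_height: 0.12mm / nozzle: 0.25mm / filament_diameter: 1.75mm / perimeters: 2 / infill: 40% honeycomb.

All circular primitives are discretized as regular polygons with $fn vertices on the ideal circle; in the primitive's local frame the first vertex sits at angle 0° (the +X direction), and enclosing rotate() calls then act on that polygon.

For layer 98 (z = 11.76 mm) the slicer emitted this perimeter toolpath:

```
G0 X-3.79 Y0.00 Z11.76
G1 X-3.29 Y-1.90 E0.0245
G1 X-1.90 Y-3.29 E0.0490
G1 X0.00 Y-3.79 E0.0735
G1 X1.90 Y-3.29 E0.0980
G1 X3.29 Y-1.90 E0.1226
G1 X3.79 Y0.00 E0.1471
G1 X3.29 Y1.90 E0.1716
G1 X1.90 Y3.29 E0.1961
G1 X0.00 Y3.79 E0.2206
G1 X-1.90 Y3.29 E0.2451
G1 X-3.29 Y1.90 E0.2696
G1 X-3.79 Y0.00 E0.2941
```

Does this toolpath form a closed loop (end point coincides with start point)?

yes

Start point (G0): (-3.79, 0.00). End point (last G1): the path returns to the start — closed.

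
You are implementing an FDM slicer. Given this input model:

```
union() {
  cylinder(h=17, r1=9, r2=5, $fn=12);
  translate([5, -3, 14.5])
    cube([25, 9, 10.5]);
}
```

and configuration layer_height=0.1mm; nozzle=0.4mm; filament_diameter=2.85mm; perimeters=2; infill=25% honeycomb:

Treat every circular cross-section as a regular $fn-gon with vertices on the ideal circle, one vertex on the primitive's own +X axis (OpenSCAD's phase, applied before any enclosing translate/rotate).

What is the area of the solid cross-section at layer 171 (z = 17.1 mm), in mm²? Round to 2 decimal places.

At z = 17.1 mm: the cone does not reach this height (z outside [0, 17]); the 25×9 cube at (5, -3) contributes its full rectangle (area 225.00 mm²); Taking the union: only the 25×9 cube at (5, -3) is present, so the union is just that shape — area = 225.00 mm². Overall, the cross-section is a single solid region. Net area = 225.00 mm².

225.00 mm²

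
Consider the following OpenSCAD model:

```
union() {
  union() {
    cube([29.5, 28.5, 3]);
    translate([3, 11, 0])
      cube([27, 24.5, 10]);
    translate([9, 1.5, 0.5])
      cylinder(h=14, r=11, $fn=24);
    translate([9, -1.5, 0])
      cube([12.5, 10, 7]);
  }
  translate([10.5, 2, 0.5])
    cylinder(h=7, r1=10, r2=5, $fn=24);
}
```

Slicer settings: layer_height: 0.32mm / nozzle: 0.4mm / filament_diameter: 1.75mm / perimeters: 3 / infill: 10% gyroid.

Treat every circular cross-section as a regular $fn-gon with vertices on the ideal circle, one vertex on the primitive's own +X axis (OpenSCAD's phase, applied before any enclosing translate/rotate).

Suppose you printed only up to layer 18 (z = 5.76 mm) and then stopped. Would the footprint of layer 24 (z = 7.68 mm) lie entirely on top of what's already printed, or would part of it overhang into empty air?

Compare the two slices. At z = 5.76: the cube is absent (z outside [0, 3]); the cube at (3, 11) is present — its section is the full 27×24.5 rectangle (area 661.50 mm²); the r=11 cylinder at (9, 1.5) contributes a regular 24-gon of circumradius 11 (area = (24/2)·11.000²·sin(360°/24) = 375.81 mm²); the cube at (9, -1.5) is present — its section is the full 12.5×10 rectangle (area 125.00 mm²); Taking the union: the regions partially overlap — summed areas 1162.31 mm² minus the doubly-counted overlap 113.87 mm² gives 1048.43 mm² — area = 1048.43 mm²; the cone at (10.5, 2): at t=0.751 of its height the radius interpolates to r₁+(r₂−r₁)t = 6.243, giving a regular 24-gon of that circumradius (area = (24/2)·6.243²·sin(360°/24) = 121.04 mm²); Combining (union): the cone at (10.5, 2) lies entirely inside the result so far, so the union is just the result so far — area = 1048.43 mm². At z = 7.68: the cube is absent (z outside [0, 3]); the 27×24.5 cube at (3, 11) contributes its full rectangle (area 661.50 mm²); the r=11 cylinder at (9, 1.5) contributes a regular 24-gon of circumradius 11 (area = (24/2)·11.000²·sin(360°/24) = 375.81 mm²); the cube at (9, -1.5) does not reach this height (z outside [0, 7]); Taking the union: the regions partially overlap — summed areas 1037.31 mm² minus the doubly-counted overlap 10.53 mm² gives 1026.78 mm² — area = 1026.78 mm²; the cone at (10.5, 2) is not intersected at this z (z outside [0.5, 7.5]); Taking the union: only the result so far is present, so the union is just that shape — area = 1026.78 mm². Checking containment: the cross-section at z = 7.68 is a subset of the cross-section at z = 5.76.

entirely on top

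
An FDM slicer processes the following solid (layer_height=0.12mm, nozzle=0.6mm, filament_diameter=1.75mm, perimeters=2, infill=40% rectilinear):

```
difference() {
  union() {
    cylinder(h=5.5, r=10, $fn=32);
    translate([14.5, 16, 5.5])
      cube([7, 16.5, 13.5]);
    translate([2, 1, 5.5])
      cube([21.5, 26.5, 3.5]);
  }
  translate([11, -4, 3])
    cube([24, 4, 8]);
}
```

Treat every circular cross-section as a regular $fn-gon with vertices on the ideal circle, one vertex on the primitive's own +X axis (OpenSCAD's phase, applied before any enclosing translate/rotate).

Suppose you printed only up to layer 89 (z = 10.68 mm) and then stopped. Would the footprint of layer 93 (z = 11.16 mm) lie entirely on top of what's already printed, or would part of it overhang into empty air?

Compare the two slices. At z = 10.68: the cylinder does not reach this height (z outside [0, 5.5]); the cube at (14.5, 16) is present — its section is the full 7×16.5 rectangle (area 115.50 mm²); the cube at (2, 1) does not reach this height (z outside [5.5, 9]); Taking the union: only the 7×16.5 cube at (14.5, 16) is present, so the union is just that shape — area = 115.50 mm²; the 24×4 cube at (11, -4) contributes its full rectangle (area 96.00 mm²); Subtracting the remaining from the first: starting from that combined region (115.50 mm²), the 24×4 cube at (11, -4) misses the remaining region (no effect) — area = 115.50 mm². At z = 11.16: the cylinder does not reach this height (z outside [0, 5.5]); the cube at (14.5, 16) (footprint 7×16.5) is included at this height (area 115.50 mm²); the cube at (2, 1) does not reach this height (z outside [5.5, 9]); Combining (union): only the 7×16.5 cube at (14.5, 16) is present, so the union is just that shape — area = 115.50 mm²; the cube at (11, -4) does not reach this height (z outside [3, 11]); After the difference (first − rest): none of the subtracted shapes is present at this height, so that combined region is unchanged — area = 115.50 mm². Checking containment: the cross-section at z = 11.16 is a subset of the cross-section at z = 10.68.

entirely on top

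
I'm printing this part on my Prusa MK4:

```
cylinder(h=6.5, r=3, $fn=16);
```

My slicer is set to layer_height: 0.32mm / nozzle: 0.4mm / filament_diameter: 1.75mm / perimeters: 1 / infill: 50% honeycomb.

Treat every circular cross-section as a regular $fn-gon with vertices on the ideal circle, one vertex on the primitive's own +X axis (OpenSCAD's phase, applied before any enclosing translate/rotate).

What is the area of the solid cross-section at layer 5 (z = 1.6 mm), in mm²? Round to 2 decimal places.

27.55 mm²

At z = 1.6 mm: the r=3 cylinder contributes a regular 16-gon of circumradius 3 (area = (16/2)·3.000²·sin(360°/16) = 27.55 mm²). Overall, the cross-section is a single solid region. Net area = 27.55 mm².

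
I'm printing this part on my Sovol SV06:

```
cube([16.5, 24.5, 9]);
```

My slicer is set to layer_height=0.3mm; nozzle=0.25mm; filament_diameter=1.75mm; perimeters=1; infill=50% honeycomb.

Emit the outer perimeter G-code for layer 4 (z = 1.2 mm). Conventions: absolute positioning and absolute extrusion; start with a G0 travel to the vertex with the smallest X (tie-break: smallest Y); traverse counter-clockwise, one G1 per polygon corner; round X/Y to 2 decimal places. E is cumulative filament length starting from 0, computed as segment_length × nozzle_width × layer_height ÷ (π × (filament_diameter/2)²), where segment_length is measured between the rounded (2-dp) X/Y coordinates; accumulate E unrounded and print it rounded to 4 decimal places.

G0 X0.00 Y0.00 Z1.20
G1 X16.50 Y0.00 E0.5145
G1 X16.50 Y24.50 E1.2784
G1 X0.00 Y24.50 E1.7929
G1 X0.00 Y0.00 E2.5569

At z = 1.2 mm: the 16.5×24.5 cube contributes its full rectangle. The outline is a single polygon with 4 vertices. Extrusion per mm of travel: 0.25 × 0.3 / (π × 0.875²) = 0.031181. Accumulating E over each segment gives final E = 2.5569.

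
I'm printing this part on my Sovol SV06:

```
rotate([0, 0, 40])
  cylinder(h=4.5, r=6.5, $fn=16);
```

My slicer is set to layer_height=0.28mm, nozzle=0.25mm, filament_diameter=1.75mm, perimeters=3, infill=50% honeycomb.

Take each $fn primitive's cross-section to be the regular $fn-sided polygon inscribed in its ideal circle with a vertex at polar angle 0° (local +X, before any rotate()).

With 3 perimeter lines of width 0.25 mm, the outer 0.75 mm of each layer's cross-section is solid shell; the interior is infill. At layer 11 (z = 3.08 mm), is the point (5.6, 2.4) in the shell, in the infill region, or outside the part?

shell

At z = 3.08 mm: the r=6.5 cylinder gives a regular 16-gon of circumradius 6.5 (constant along its height); (rotated 40° about Z; rotation is an isometry so areas/perimeters/island counts are preserved). Overall, the cross-section is a single solid region. Undo the 40° rotation: the query point maps to (5.833, -1.761) in the un-rotated model frame. The nearest boundary edge runs (6.01, -2.49)→(6.50, 0.00); distance from the point to it = 0.31 mm. The point is inside the cross-section, 0.31 mm from the nearest boundary — within the 0.75 mm shell band (3 × 0.25).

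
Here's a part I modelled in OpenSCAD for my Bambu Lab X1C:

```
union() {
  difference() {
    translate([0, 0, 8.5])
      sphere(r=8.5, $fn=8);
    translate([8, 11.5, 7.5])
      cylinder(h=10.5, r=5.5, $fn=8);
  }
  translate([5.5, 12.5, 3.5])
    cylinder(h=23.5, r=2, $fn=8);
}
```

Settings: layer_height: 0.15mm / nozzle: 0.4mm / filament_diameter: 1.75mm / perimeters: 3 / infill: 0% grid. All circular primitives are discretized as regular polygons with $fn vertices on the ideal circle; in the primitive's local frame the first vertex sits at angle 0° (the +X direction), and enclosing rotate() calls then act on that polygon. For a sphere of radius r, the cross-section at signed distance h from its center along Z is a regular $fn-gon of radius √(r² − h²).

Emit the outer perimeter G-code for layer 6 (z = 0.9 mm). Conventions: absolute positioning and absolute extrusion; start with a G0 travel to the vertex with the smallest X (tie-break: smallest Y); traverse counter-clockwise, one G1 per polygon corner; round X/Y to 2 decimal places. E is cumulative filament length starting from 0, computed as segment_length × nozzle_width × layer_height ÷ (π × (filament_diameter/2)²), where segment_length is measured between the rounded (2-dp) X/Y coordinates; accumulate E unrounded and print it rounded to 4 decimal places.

G0 X-3.81 Y0.00 Z0.90
G1 X-2.69 Y-2.69 E0.0727
G1 X0.00 Y-3.81 E0.1454
G1 X2.69 Y-2.69 E0.2181
G1 X3.81 Y0.00 E0.2907
G1 X2.69 Y2.69 E0.3634
G1 X0.00 Y3.81 E0.4361
G1 X-2.69 Y2.69 E0.5088
G1 X-3.81 Y0.00 E0.5815

At z = 0.9 mm: the r=8.5 sphere slices to a regular 8-gon of circumradius 3.807 (√(r²−h²) with h=7.6 from center); the cylinder at (8, 11.5) is absent (z outside [7.5, 18]); Taking the first minus the rest: none of the subtracted shapes is present at this height, so the r=8.5 sphere is unchanged — 1 connected region; the cylinder at (5.5, 12.5) is absent (z outside [3.5, 27]); Combining (union): only that combined region is present, so the union is just that shape — 1 connected region. The outline is a single polygon with 8 vertices. Extrusion per mm of travel: 0.4 × 0.15 / (π × 0.875²) = 0.024945. Accumulating E over each segment gives final E = 0.5815.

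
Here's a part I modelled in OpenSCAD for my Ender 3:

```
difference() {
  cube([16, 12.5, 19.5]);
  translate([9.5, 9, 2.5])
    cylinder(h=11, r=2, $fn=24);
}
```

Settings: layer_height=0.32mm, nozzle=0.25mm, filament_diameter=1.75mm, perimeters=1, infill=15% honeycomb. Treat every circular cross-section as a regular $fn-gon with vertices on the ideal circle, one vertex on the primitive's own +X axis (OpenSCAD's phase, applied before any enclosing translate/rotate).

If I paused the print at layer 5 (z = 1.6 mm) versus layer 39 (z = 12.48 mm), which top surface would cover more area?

layer 5 (z = 1.6 mm)

Layer 5 (z = 1.6): the cube is present — its section is the full 16×12.5 rectangle (area 200.00 mm²); the cylinder at (9.5, 9) does not reach this height (z outside [2.5, 13.5]); Subtracting the remaining from the first: none of the subtracted shapes is present at this height, so the 16×12.5 cube is unchanged — area = 200.00 mm². So its area = 200.00 mm². Layer 39 (z = 12.48): the cube is present — its section is the full 16×12.5 rectangle (area 200.00 mm²); the r=2 cylinder at (9.5, 9) contributes a regular 24-gon of circumradius 2 (area = (24/2)·2.000²·sin(360°/24) = 12.42 mm²); After the difference (first − rest): starting from the 16×12.5 cube (200.00 mm²), the r=2 cylinder at (9.5, 9) lies wholly inside it (removes its full 12.42 mm² and its 12.53 mm outline becomes a hole wall) — area = 187.58 mm². So its area = 187.58 mm². Layer 5 is larger (200.00 vs 187.58 mm²).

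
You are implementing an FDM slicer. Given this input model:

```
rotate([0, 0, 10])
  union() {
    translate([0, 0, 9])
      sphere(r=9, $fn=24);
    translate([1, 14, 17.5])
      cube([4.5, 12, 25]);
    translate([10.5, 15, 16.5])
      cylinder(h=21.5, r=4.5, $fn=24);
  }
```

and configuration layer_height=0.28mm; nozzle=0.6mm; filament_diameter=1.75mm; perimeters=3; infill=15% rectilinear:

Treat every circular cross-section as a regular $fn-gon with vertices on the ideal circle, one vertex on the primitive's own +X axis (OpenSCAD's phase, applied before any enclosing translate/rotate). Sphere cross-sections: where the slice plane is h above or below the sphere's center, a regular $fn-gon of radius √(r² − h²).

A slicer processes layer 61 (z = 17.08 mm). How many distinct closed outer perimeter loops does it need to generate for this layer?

2

At z = 17.08 mm: the r=9 sphere slices to a regular 24-gon of circumradius 3.964 (√(r²−h²) with h=8.08 from center); the cube at (1, 14) is not intersected at this z (z outside [17.5, 42.5]); the r=4.5 cylinder at (10.5, 15) gives a regular 24-gon of circumradius 4.5 (constant along its height); Taking the union: the 2 present regions are separate (no shared area or edge), so areas and boundary lengths simply add and each stays a separate island — 2 connected regions; (rotated 10° about Z; rotation is an isometry so areas/perimeters/island counts are preserved). The result has 2 disconnected regions.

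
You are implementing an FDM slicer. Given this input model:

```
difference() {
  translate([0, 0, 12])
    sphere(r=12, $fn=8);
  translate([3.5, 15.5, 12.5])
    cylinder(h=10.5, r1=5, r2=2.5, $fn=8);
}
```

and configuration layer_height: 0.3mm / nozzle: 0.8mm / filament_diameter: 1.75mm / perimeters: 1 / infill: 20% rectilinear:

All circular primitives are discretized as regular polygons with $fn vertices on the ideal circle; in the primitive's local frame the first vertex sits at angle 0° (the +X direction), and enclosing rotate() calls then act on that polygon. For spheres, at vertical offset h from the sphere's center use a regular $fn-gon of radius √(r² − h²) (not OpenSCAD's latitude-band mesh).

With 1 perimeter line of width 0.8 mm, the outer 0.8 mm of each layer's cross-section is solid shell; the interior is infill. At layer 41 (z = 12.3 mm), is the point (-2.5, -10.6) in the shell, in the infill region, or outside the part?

shell

At z = 12.3 mm: the sphere: section is a regular 8-gon, circumradius = √(r²−h²) = √(12²−0.3²) = 11.996; the cone at (3.5, 15.5) does not reach this height (z outside [12.5, 23]); Subtracting the remaining from the first: none of the subtracted shapes is present at this height, so the r=12 sphere is unchanged — 1 connected region. Overall, the cross-section is a single solid region. The nearest boundary edge runs (-8.48, -8.48)→(-0.00, -12.00); distance from the point to it = 0.33 mm. The point is inside the cross-section, 0.33 mm from the nearest boundary — within the 0.8 mm shell band (1 × 0.8).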